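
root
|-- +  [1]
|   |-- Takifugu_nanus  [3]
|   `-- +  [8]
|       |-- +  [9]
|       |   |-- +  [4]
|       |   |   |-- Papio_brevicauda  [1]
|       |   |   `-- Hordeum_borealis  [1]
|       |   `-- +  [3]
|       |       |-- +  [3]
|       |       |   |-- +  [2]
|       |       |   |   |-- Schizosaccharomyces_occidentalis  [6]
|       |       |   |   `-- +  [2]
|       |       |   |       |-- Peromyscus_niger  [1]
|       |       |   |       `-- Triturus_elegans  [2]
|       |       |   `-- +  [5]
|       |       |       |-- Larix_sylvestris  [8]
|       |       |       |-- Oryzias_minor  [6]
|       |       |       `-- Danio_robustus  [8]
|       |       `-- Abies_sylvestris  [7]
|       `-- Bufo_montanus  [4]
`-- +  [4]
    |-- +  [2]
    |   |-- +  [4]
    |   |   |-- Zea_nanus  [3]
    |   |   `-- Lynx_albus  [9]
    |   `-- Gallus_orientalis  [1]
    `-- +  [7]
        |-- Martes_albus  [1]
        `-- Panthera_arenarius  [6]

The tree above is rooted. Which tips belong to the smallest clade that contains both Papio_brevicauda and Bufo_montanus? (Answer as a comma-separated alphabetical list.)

Tracing Papio_brevicauda: it sits inside (Papio_brevicauda,Hordeum_borealis).
Tracing Bufo_montanus: it sits inside (((Papio_brevicauda,Hordeum_borealis),(((Schizosaccharomyces_occidentalis,(Peromyscus_niger,Triturus_elegans)),(Larix_sylvestris,Oryzias_minor,Danio_robustus)),Abies_sylvestris)),Bufo_montanus).
The smallest clade enclosing both is (((Papio_brevicauda,Hordeum_borealis),(((Schizosaccharomyces_occidentalis,(Peromyscus_niger,Triturus_elegans)),(Larix_sylvestris,Oryzias_minor,Danio_robustus)),Abies_sylvestris)),Bufo_montanus); the answer is its 10 terminal taxa in alphabetical order.

Abies_sylvestris, Bufo_montanus, Danio_robustus, Hordeum_borealis, Larix_sylvestris, Oryzias_minor, Papio_brevicauda, Peromyscus_niger, Schizosaccharomyces_occidentalis, Triturus_elegans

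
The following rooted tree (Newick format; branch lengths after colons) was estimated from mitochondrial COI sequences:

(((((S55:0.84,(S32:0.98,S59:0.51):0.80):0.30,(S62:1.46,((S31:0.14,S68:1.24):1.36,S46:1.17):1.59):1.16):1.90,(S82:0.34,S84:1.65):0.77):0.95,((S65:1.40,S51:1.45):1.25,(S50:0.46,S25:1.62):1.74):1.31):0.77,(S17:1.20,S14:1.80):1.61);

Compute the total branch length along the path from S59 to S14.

The path runs S59 → … → MRCA → … → S14; the MRCA is the root of the tree.
Branch lengths along that path: 0.51 + 0.80 + 0.30 + 1.90 + 0.95 + 0.77 + 1.61 + 1.80 = 8.64.

8.64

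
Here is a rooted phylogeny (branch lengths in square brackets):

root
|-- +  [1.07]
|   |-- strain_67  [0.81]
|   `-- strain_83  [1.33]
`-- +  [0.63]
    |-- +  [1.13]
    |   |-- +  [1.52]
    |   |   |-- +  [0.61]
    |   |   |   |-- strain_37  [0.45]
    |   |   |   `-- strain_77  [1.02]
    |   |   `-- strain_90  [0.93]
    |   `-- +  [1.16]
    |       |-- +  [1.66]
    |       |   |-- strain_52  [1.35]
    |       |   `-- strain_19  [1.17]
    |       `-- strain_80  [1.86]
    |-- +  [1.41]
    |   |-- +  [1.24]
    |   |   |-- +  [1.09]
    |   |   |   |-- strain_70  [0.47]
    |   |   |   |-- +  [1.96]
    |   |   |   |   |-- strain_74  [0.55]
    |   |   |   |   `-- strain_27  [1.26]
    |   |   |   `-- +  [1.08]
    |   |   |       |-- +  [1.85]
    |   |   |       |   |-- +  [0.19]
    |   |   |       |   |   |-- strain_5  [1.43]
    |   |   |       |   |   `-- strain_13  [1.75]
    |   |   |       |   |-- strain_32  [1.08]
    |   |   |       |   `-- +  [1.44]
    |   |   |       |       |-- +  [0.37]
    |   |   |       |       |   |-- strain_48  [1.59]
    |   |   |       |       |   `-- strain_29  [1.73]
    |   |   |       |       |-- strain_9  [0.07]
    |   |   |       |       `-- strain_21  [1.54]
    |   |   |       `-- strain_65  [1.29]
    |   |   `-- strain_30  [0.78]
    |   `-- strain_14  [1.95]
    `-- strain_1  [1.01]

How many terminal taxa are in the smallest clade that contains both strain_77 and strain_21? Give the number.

20

The MRCA of strain_77 and strain_21 is the node subtending ((((strain_37,strain_77),strain_90),((strain_52,strain_19),strain_80)),(((strain_70,(strain_74,strain_27),(((strain_5,strain_13),strain_32,((strain_48,strain_29),strain_9,strain_21)),strain_65)),strain_30),strain_14),strain_1).
That clade contains 20 terminal taxa: strain_1, strain_13, strain_14, strain_19, strain_21, strain_27, strain_29, strain_30, strain_32, strain_37, strain_48, strain_5, strain_52, strain_65, strain_70, strain_74, strain_77, strain_80, strain_9, strain_90.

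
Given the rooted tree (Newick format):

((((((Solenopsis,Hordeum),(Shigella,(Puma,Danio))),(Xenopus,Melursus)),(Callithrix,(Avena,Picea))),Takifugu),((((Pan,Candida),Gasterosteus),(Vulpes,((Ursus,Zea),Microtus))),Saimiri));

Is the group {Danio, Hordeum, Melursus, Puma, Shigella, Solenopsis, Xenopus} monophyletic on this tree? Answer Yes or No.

Yes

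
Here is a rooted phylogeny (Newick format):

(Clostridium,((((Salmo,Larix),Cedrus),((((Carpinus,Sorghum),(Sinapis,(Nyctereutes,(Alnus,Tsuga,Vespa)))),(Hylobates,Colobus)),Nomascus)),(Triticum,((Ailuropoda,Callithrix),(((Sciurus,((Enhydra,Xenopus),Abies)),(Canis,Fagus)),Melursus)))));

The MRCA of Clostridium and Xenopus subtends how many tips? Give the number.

24

The MRCA of Clostridium and Xenopus is the root, so the clade is the entire tree.
That clade contains 24 terminal taxa: Abies, Ailuropoda, Alnus, Callithrix, Canis, Carpinus, Cedrus, Clostridium, Colobus, Enhydra, Fagus, Hylobates, Larix, Melursus, Nomascus, Nyctereutes, Salmo, Sciurus, Sinapis, Sorghum, Triticum, Tsuga, Vespa, Xenopus.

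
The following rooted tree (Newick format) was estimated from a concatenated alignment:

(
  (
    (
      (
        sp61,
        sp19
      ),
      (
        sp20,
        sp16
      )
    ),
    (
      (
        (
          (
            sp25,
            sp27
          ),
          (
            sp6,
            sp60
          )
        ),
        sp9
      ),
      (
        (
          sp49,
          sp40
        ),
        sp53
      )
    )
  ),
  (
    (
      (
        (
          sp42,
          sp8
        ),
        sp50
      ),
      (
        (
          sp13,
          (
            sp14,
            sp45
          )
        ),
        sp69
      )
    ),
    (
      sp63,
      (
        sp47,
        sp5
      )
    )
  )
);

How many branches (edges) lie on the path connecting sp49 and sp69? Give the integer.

The MRCA of sp49 and sp69 is the root of the tree.
From sp49 up to that node: 5 branches. From sp69 up to the same node: 4 branches. Total: 5 + 4 = 9.

9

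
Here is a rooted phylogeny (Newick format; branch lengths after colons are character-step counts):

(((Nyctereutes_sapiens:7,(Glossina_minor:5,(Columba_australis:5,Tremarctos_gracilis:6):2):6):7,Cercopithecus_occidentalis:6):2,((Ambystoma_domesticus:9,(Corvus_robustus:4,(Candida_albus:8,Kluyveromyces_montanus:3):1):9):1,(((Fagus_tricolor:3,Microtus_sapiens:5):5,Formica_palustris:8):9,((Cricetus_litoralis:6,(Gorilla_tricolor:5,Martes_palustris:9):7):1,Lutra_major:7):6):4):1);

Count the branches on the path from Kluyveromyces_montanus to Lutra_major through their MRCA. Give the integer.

7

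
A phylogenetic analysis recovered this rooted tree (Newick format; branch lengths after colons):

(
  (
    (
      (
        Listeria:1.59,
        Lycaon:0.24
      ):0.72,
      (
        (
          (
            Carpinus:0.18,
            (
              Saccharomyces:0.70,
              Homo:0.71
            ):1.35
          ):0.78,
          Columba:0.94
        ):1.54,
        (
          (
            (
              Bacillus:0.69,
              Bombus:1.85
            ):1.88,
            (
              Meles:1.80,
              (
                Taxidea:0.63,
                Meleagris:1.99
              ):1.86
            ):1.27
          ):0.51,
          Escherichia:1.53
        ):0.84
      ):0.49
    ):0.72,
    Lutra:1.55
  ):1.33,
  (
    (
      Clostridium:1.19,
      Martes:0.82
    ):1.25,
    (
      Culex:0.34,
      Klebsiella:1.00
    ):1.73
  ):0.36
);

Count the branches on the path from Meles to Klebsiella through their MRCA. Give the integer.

The MRCA of Meles and Klebsiella is the root of the tree.
From Meles up to that node: 7 branches. From Klebsiella up to the same node: 3 branches. Total: 7 + 3 = 10.

10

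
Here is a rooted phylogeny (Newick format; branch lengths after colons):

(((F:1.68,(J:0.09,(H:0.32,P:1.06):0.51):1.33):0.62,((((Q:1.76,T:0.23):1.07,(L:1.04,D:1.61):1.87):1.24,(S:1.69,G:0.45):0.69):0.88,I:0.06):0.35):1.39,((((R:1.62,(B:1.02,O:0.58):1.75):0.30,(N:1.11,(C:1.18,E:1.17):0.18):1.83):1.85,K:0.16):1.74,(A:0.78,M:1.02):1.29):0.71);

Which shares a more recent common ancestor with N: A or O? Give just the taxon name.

The MRCA of N and O subtends ((R,(B,O)),(N,(C,E))) (6 taxa).
The MRCA of N and A subtends ((((R,(B,O)),(N,(C,E))),K),(A,M)) (9 taxa).
The first is nested inside the second, so N shares a more recent common ancestor with O.

O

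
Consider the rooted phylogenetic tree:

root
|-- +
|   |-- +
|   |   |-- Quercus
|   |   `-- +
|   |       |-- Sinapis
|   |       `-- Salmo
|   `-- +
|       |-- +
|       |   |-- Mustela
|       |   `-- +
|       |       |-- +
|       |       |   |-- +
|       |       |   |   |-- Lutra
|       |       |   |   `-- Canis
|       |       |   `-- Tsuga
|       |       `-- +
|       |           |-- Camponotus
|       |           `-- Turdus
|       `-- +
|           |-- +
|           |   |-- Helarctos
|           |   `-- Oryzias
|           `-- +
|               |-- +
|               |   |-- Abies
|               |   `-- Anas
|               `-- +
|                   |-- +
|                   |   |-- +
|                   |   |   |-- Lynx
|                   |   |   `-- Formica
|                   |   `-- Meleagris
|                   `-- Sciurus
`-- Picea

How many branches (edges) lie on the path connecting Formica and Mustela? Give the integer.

The MRCA of Formica and Mustela is the node subtending ((Mustela,(((Lutra,Canis),Tsuga),(Camponotus,Turdus))),((Helarctos,Oryzias),((Abies,Anas),(((Lynx,Formica),Meleagris),Sciurus)))).
From Formica up to that node: 6 branches. From Mustela up to the same node: 2 branches. Total: 6 + 2 = 8.

8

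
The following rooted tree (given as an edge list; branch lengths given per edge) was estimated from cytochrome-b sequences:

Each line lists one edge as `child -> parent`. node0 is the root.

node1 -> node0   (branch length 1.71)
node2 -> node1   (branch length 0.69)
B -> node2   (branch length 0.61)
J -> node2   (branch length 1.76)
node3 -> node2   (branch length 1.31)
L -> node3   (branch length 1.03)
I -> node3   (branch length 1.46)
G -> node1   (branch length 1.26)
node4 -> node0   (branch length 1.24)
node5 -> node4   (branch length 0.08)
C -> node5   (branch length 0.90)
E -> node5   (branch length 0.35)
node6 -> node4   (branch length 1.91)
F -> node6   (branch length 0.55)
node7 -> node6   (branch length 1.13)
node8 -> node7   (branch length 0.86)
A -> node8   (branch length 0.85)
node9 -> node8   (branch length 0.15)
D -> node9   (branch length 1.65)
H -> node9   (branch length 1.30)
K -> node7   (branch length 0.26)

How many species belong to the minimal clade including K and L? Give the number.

The MRCA of K and L is the root, so the clade is the entire tree.
That clade contains 12 terminal taxa: A, B, C, D, E, F, G, H, I, J, K, L.

12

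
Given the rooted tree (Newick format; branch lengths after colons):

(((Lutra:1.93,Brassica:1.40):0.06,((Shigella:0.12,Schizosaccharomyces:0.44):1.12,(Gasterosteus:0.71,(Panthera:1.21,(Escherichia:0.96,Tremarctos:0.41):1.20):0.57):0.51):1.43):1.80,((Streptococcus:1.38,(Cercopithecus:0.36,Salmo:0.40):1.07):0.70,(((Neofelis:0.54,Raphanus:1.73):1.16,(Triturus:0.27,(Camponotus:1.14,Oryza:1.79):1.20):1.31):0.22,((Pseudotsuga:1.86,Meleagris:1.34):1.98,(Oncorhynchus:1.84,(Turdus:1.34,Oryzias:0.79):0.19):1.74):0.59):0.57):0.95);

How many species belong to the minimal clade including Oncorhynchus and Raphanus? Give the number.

10

The MRCA of Oncorhynchus and Raphanus is the node subtending (((Neofelis,Raphanus),(Triturus,(Camponotus,Oryza))),((Pseudotsuga,Meleagris),(Oncorhynchus,(Turdus,Oryzias)))).
That clade contains 10 terminal taxa: Camponotus, Meleagris, Neofelis, Oncorhynchus, Oryza, Oryzias, Pseudotsuga, Raphanus, Triturus, Turdus.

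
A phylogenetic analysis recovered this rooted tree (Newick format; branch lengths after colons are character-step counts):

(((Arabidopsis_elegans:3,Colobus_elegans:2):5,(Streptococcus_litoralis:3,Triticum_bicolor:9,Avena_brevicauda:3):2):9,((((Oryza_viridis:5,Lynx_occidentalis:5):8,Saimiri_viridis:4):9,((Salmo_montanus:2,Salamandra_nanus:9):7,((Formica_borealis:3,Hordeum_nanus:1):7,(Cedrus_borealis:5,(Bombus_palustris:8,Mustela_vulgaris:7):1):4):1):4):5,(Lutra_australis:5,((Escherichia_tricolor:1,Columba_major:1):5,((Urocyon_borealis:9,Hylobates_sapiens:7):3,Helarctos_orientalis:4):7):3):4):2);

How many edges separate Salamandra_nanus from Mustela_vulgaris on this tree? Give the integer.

6

The MRCA of Salamandra_nanus and Mustela_vulgaris is the node subtending ((Salmo_montanus,Salamandra_nanus),((Formica_borealis,Hordeum_nanus),(Cedrus_borealis,(Bombus_palustris,Mustela_vulgaris)))).
From Salamandra_nanus up to that node: 2 branches. From Mustela_vulgaris up to the same node: 4 branches. Total: 2 + 4 = 6.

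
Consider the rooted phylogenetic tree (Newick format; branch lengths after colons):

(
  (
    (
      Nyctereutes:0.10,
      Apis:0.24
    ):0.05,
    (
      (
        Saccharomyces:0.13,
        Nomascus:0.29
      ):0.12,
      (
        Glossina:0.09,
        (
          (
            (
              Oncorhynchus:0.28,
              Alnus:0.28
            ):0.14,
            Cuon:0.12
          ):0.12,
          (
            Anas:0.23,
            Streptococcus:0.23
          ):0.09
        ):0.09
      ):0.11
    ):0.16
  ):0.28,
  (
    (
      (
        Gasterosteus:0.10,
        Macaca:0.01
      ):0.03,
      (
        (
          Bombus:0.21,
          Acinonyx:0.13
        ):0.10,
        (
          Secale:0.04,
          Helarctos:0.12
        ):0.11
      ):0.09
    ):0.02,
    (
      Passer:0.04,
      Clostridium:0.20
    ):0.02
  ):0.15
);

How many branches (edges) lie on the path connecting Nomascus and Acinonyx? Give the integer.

The MRCA of Nomascus and Acinonyx is the root of the tree.
From Nomascus up to that node: 4 branches. From Acinonyx up to the same node: 5 branches. Total: 4 + 5 = 9.

9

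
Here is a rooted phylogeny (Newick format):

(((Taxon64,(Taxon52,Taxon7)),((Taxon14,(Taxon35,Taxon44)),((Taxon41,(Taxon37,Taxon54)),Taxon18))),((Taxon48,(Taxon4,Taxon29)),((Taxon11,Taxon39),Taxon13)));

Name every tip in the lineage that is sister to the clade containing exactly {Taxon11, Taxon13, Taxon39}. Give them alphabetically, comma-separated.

The clade containing exactly {Taxon11, Taxon13, Taxon39} attaches to the tree at the node subtending ((Taxon48,(Taxon4,Taxon29)),((Taxon11,Taxon39),Taxon13)).
The other lineage descending from that same node — the sister group — is (Taxon48,(Taxon4,Taxon29)); its 3 tips in alphabetical order are the answer.

Taxon29, Taxon4, Taxon48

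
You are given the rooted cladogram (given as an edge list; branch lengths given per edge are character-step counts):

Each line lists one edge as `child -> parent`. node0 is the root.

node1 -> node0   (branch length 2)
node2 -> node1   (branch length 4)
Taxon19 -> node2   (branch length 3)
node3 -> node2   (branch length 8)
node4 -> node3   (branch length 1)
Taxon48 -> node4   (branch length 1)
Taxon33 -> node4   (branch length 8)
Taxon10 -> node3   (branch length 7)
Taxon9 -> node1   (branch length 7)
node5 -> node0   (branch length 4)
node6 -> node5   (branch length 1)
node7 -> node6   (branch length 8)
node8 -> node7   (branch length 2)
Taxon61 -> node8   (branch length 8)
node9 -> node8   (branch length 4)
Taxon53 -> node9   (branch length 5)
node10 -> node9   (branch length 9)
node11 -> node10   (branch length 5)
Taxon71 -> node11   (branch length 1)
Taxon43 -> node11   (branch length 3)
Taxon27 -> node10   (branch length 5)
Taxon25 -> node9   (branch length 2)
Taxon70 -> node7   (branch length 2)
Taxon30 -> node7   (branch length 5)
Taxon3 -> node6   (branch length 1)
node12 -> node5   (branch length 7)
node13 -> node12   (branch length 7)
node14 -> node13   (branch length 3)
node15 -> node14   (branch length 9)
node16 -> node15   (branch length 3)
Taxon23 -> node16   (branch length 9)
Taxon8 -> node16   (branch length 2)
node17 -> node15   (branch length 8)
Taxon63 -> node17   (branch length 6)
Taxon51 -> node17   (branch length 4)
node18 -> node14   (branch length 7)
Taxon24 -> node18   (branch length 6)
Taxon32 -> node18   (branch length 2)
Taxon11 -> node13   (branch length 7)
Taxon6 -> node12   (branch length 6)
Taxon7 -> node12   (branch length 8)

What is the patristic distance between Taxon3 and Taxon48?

The path runs Taxon3 → … → MRCA → … → Taxon48; the MRCA is the root of the tree.
Branch lengths along that path: 1 + 1 + 4 + 2 + 4 + 8 + 1 + 1 = 22.

22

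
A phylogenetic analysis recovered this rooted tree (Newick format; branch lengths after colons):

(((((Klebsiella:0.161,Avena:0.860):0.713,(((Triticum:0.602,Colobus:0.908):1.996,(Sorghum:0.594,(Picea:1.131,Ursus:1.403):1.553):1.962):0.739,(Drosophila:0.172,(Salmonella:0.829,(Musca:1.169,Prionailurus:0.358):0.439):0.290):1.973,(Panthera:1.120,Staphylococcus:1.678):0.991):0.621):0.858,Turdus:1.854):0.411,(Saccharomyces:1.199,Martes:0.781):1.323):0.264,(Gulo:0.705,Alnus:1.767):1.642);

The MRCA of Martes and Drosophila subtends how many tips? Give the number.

The MRCA of Martes and Drosophila is the node subtending ((((Klebsiella,Avena),(((Triticum,Colobus),(Sorghum,(Picea,Ursus))),(Drosophila,(Salmonella,(Musca,Prionailurus))),(Panthera,Staphylococcus))),Turdus),(Saccharomyces,Martes)).
That clade contains 16 terminal taxa: Avena, Colobus, Drosophila, Klebsiella, Martes, Musca, Panthera, Picea, Prionailurus, Saccharomyces, Salmonella, Sorghum, Staphylococcus, Triticum, Turdus, Ursus.

16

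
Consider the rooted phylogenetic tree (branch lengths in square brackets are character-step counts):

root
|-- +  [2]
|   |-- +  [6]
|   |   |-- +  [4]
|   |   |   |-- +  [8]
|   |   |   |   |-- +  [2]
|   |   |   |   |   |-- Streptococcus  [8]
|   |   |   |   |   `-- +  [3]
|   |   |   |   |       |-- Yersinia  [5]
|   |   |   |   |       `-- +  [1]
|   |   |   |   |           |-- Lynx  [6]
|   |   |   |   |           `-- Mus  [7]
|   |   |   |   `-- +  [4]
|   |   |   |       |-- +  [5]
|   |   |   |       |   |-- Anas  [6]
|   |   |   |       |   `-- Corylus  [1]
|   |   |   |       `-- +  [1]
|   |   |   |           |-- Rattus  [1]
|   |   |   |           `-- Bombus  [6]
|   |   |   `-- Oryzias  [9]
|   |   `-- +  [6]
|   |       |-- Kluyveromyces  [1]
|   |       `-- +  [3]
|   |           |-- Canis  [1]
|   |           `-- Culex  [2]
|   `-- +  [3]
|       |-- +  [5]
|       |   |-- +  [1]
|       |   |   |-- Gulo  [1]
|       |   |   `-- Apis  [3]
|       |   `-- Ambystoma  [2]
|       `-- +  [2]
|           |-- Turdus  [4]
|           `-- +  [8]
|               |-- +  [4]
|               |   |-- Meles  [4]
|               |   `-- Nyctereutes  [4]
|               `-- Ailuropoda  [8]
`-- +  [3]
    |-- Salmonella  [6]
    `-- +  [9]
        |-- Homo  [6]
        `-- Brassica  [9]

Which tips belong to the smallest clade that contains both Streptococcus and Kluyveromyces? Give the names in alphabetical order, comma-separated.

Tracing Streptococcus: it sits inside (Streptococcus,(Yersinia,(Lynx,Mus))).
Tracing Kluyveromyces: it sits inside (Kluyveromyces,(Canis,Culex)).
The smallest clade enclosing both is ((((Streptococcus,(Yersinia,(Lynx,Mus))),((Anas,Corylus),(Rattus,Bombus))),Oryzias),(Kluyveromyces,(Canis,Culex))); the answer is its 12 terminal taxa in alphabetical order.

Anas, Bombus, Canis, Corylus, Culex, Kluyveromyces, Lynx, Mus, Oryzias, Rattus, Streptococcus, Yersinia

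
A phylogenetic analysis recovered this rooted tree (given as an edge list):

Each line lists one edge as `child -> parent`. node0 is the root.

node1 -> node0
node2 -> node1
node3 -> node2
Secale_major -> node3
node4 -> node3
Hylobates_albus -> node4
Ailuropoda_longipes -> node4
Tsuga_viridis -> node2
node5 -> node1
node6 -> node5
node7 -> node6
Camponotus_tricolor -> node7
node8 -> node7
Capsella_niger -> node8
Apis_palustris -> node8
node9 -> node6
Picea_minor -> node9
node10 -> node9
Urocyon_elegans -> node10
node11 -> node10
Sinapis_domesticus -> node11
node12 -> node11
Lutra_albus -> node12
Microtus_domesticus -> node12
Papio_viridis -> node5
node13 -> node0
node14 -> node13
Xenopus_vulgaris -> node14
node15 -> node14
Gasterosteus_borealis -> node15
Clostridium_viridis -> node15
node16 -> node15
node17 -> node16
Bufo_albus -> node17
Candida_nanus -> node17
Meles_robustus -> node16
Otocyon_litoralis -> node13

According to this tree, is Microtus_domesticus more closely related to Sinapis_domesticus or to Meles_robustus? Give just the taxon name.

Sinapis_domesticus

The MRCA of Microtus_domesticus and Sinapis_domesticus subtends (Sinapis_domesticus,(Lutra_albus,Microtus_domesticus)) (3 taxa).
The MRCA of Microtus_domesticus and Meles_robustus is the root, subtending the entire tree (20 taxa).
The first is nested inside the second, so Microtus_domesticus shares a more recent common ancestor with Sinapis_domesticus.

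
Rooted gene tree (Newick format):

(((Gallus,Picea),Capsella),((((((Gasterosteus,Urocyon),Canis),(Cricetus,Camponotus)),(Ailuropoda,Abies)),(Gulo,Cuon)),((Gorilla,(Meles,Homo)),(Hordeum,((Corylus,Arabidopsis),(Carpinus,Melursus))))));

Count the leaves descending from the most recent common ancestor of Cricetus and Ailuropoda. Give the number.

The MRCA of Cricetus and Ailuropoda is the node subtending ((((Gasterosteus,Urocyon),Canis),(Cricetus,Camponotus)),(Ailuropoda,Abies)).
That clade contains 7 terminal taxa: Abies, Ailuropoda, Camponotus, Canis, Cricetus, Gasterosteus, Urocyon.

7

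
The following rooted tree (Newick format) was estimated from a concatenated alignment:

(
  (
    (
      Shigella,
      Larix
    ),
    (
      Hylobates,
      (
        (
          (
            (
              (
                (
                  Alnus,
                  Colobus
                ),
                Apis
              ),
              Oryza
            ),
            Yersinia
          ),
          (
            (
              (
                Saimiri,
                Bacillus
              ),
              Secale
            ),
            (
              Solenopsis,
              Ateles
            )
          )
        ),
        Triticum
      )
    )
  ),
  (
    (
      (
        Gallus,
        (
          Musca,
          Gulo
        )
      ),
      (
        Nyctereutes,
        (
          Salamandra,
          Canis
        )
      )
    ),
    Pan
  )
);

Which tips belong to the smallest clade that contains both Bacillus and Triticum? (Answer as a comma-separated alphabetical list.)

Alnus, Apis, Ateles, Bacillus, Colobus, Oryza, Saimiri, Secale, Solenopsis, Triticum, Yersinia

Tracing Bacillus: it sits inside (Saimiri,Bacillus).
Tracing Triticum: it sits inside ((((((Alnus,Colobus),Apis),Oryza),Yersinia),(((Saimiri,Bacillus),Secale),(Solenopsis,Ateles))),Triticum).
The smallest clade enclosing both is ((((((Alnus,Colobus),Apis),Oryza),Yersinia),(((Saimiri,Bacillus),Secale),(Solenopsis,Ateles))),Triticum); the answer is its 11 terminal taxa in alphabetical order.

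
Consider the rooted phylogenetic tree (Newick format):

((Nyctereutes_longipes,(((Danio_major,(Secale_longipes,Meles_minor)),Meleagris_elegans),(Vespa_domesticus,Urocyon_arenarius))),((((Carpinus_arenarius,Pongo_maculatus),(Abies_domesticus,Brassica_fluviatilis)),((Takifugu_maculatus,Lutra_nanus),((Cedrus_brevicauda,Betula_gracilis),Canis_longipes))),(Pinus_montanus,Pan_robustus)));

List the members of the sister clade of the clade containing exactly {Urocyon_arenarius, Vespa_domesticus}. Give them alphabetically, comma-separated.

Danio_major, Meleagris_elegans, Meles_minor, Secale_longipes

The clade containing exactly {Urocyon_arenarius, Vespa_domesticus} attaches to the tree at the node subtending (((Danio_major,(Secale_longipes,Meles_minor)),Meleagris_elegans),(Vespa_domesticus,Urocyon_arenarius)).
The other lineage descending from that same node — the sister group — is ((Danio_major,(Secale_longipes,Meles_minor)),Meleagris_elegans); its 4 tips in alphabetical order are the answer.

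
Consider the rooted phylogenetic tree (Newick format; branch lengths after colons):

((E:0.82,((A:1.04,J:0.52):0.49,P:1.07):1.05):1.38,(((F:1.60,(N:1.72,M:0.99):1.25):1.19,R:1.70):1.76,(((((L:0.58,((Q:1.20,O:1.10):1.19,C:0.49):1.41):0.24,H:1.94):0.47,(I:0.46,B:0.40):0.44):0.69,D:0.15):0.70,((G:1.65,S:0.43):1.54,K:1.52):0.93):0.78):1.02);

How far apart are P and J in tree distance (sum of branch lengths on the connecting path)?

The path runs P → … → MRCA → … → J; the MRCA is the node subtending ((A,J),P).
Branch lengths along that path: 1.07 + 0.49 + 0.52 = 2.08.

2.08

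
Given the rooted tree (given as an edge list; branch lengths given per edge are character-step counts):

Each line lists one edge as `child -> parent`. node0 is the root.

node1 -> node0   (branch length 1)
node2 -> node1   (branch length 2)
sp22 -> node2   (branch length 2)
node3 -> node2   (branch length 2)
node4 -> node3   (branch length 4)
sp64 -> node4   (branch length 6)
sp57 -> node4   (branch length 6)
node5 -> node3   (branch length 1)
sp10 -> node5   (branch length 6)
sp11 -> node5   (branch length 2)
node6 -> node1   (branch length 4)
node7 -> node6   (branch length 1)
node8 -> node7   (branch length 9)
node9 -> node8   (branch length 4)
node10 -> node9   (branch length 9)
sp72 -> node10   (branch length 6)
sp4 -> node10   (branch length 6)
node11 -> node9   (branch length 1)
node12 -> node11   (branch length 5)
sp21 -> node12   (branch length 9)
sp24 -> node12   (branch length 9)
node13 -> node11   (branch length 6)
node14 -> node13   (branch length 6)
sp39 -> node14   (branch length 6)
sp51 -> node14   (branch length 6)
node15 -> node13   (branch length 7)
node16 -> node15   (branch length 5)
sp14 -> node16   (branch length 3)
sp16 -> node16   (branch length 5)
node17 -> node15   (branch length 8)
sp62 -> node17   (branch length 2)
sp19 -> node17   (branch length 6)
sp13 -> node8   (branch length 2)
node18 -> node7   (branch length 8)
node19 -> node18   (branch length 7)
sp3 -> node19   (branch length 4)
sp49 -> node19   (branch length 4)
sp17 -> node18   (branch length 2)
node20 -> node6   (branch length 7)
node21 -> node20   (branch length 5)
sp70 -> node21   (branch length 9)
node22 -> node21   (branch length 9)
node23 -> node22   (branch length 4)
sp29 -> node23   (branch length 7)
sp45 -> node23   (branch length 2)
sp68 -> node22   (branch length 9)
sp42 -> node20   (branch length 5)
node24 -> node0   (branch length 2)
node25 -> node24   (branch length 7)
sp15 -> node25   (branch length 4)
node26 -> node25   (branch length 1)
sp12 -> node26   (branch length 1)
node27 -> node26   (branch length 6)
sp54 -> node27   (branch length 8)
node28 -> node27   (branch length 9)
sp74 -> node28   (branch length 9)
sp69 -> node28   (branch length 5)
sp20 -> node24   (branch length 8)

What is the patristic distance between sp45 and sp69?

62

The path runs sp45 → … → MRCA → … → sp69; the MRCA is the root of the tree.
Branch lengths along that path: 2 + 4 + 9 + 5 + 7 + 4 + 1 + 2 + 7 + 1 + 6 + 9 + 5 = 62.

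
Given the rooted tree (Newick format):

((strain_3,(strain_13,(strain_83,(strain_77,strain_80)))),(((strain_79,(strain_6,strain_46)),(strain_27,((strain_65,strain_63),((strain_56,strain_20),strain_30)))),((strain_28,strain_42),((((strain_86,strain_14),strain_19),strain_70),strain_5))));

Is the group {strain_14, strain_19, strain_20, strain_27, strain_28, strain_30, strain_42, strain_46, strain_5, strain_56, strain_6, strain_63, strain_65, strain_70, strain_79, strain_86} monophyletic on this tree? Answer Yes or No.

Yes

The most recent common ancestor of these taxa subtends (((strain_79,(strain_6,strain_46)),(strain_27,((strain_65,strain_63),((strain_56,strain_20),strain_30)))),((strain_28,strain_42),((((strain_86,strain_14),strain_19),strain_70),strain_5))).
That clade has exactly 16 tips — every listed taxon and nothing else — so the group is monophyletic.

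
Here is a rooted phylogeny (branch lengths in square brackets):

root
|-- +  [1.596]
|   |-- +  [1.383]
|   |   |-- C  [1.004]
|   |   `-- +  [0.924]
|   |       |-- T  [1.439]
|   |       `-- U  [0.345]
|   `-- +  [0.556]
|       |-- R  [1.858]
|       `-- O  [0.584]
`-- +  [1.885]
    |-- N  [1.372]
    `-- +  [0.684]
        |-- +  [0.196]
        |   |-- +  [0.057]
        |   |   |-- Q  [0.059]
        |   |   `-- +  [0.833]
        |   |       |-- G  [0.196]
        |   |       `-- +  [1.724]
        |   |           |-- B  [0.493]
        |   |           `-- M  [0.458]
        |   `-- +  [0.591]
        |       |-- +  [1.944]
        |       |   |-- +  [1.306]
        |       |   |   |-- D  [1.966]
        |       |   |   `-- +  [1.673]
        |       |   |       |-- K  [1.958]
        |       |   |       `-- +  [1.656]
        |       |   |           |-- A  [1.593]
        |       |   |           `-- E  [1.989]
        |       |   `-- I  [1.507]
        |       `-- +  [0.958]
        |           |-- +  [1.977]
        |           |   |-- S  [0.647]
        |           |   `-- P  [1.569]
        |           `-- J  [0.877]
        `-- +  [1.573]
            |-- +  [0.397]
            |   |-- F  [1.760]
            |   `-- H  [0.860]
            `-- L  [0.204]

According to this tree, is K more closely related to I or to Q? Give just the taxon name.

I

The MRCA of K and I subtends ((D,(K,(A,E))),I) (5 taxa).
The MRCA of K and Q subtends ((Q,(G,(B,M))),(((D,(K,(A,E))),I),((S,P),J))) (12 taxa).
The first is nested inside the second, so K shares a more recent common ancestor with I.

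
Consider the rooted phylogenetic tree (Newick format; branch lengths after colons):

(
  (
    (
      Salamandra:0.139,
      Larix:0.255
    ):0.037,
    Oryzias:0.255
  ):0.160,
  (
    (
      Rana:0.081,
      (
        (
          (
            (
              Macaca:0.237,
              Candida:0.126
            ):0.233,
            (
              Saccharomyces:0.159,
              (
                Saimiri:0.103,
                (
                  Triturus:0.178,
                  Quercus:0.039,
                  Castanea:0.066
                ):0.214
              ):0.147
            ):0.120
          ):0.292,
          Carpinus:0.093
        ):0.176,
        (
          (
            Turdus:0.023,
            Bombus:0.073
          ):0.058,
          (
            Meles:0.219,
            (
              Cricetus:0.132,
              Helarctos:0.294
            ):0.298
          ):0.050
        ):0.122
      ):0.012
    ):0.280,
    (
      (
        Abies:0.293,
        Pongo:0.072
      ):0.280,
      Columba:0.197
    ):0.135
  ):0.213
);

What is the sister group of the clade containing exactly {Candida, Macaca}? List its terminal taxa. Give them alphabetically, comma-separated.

The clade containing exactly {Candida, Macaca} attaches to the tree at the node subtending ((Macaca,Candida),(Saccharomyces,(Saimiri,(Triturus,Quercus,Castanea)))).
The other lineage descending from that same node — the sister group — is (Saccharomyces,(Saimiri,(Triturus,Quercus,Castanea))); its 5 tips in alphabetical order are the answer.

Castanea, Quercus, Saccharomyces, Saimiri, Triturus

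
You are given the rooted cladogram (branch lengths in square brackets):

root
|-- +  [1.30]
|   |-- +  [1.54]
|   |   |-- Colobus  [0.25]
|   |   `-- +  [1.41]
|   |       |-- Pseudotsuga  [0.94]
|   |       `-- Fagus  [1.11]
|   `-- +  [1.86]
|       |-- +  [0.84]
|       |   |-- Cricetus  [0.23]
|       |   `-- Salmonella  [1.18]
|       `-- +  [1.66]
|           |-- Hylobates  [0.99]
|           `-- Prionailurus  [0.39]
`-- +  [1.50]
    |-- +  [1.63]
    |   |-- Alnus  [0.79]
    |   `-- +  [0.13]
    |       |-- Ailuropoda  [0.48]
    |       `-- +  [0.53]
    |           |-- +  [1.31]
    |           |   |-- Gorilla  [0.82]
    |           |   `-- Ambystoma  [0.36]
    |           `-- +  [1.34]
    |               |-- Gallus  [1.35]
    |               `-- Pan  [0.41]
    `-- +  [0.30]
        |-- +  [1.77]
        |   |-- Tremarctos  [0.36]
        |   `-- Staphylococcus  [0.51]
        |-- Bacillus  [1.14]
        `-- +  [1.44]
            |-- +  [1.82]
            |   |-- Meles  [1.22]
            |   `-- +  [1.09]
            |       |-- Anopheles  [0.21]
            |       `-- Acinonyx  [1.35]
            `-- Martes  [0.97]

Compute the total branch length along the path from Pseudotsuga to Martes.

9.40

The path runs Pseudotsuga → … → MRCA → … → Martes; the MRCA is the root of the tree.
Branch lengths along that path: 0.94 + 1.41 + 1.54 + 1.30 + 1.50 + 0.30 + 1.44 + 0.97 = 9.40.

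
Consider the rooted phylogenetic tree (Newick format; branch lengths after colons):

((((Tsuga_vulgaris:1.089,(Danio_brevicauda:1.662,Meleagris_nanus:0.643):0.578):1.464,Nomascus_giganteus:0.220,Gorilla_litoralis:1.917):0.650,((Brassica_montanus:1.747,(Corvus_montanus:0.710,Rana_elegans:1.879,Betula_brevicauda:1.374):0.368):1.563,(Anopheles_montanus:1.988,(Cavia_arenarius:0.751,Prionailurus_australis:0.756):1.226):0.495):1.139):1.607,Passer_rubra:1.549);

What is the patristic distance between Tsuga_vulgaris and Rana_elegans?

8.152

The path runs Tsuga_vulgaris → … → MRCA → … → Rana_elegans; the MRCA is the node subtending (((Tsuga_vulgaris,(Danio_brevicauda,Meleagris_nanus)),Nomascus_giganteus,Gorilla_litoralis),((Brassica_montanus,(Corvus_montanus,Rana_elegans,Betula_brevicauda)),(Anopheles_montanus,(Cavia_arenarius,Prionailurus_australis)))).
Branch lengths along that path: 1.089 + 1.464 + 0.650 + 1.139 + 1.563 + 0.368 + 1.879 = 8.152.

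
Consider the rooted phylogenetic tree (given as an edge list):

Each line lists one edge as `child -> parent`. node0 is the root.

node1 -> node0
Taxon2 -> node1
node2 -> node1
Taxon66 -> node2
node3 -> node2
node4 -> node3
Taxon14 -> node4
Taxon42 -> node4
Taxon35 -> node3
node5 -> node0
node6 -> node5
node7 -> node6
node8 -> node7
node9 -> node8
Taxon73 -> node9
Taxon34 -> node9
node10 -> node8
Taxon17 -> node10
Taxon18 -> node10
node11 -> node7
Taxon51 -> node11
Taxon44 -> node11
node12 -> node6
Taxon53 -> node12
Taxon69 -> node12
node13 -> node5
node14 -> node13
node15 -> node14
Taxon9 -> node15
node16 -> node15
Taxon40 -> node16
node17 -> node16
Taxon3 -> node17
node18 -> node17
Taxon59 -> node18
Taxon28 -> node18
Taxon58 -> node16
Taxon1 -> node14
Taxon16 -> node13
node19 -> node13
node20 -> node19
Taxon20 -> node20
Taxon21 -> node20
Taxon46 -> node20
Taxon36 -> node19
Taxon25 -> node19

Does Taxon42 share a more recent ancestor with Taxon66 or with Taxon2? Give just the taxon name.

The MRCA of Taxon42 and Taxon66 subtends (Taxon66,((Taxon14,Taxon42),Taxon35)) (4 taxa).
The MRCA of Taxon42 and Taxon2 subtends (Taxon2,(Taxon66,((Taxon14,Taxon42),Taxon35))) (5 taxa).
The first is nested inside the second, so Taxon42 shares a more recent common ancestor with Taxon66.

Taxon66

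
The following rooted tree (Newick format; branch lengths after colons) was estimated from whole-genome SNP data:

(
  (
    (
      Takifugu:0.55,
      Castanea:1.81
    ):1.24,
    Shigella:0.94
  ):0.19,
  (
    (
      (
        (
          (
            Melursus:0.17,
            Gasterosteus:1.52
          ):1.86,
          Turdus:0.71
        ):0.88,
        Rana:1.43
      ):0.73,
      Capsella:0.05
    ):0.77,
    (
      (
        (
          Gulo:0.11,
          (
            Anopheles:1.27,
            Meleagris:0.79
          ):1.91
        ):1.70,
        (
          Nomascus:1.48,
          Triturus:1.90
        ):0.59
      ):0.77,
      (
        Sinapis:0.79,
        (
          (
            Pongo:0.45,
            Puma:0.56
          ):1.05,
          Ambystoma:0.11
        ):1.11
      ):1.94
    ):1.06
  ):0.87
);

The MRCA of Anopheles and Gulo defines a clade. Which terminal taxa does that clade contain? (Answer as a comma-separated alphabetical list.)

Anopheles, Gulo, Meleagris

Tracing Anopheles: it sits inside (Anopheles,Meleagris).
Tracing Gulo: it sits inside (Gulo,(Anopheles,Meleagris)).
The smallest clade enclosing both is (Gulo,(Anopheles,Meleagris)); the answer is its 3 terminal taxa in alphabetical order.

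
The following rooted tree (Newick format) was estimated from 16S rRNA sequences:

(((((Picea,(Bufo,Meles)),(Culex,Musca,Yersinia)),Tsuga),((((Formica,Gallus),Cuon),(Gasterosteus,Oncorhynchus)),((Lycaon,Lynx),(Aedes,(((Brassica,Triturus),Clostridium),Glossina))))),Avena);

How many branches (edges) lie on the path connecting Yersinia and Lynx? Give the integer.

8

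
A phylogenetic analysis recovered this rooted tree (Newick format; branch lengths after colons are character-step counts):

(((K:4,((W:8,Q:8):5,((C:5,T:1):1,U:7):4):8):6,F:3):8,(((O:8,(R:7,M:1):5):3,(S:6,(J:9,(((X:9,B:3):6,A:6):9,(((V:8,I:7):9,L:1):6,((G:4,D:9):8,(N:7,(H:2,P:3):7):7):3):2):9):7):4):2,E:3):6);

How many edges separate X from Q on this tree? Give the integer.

The MRCA of X and Q is the root of the tree.
From X up to that node: 8 branches. From Q up to the same node: 5 branches. Total: 8 + 5 = 13.

13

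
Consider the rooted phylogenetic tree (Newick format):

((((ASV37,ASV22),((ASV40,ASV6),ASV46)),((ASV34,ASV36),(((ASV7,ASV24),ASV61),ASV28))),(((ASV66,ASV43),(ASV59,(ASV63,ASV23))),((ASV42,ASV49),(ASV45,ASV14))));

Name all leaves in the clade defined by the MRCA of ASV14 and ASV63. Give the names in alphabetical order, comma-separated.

Tracing ASV14: it sits inside (ASV45,ASV14).
Tracing ASV63: it sits inside (ASV63,ASV23).
The smallest clade enclosing both is (((ASV66,ASV43),(ASV59,(ASV63,ASV23))),((ASV42,ASV49),(ASV45,ASV14))); the answer is its 9 terminal taxa in alphabetical order.

ASV14, ASV23, ASV42, ASV43, ASV45, ASV49, ASV59, ASV63, ASV66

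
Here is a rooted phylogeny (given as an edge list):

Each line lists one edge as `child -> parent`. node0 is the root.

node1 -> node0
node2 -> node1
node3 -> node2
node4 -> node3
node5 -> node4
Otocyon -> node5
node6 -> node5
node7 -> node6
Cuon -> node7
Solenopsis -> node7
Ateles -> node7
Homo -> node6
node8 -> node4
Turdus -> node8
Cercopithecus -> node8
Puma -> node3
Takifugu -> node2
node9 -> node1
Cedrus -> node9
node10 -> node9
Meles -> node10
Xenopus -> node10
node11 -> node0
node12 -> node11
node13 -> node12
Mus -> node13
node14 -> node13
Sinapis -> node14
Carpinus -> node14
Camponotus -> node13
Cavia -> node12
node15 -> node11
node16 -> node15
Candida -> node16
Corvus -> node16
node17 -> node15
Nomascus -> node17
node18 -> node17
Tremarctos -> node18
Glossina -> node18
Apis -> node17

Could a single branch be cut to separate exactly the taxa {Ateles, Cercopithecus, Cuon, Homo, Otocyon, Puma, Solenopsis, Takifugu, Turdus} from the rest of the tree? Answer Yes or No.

Yes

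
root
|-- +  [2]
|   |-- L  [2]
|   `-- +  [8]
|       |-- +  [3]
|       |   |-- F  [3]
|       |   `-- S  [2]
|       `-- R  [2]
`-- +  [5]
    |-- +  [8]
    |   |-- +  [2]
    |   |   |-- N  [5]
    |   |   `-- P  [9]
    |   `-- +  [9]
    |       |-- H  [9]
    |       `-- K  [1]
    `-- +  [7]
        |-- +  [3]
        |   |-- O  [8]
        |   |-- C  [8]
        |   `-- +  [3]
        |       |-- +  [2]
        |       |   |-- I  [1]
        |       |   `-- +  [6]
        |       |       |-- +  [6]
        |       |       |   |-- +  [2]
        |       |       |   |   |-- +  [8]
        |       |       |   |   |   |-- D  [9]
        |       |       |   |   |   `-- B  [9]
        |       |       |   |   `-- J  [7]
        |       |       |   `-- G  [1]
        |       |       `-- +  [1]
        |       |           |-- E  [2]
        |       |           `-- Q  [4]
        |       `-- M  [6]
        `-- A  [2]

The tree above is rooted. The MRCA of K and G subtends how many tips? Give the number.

The MRCA of K and G is the node subtending (((N,P),(H,K)),((O,C,((I,((((D,B),J),G),(E,Q))),M)),A)).
That clade contains 15 terminal taxa: A, B, C, D, E, G, H, I, J, K, M, N, O, P, Q.

15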